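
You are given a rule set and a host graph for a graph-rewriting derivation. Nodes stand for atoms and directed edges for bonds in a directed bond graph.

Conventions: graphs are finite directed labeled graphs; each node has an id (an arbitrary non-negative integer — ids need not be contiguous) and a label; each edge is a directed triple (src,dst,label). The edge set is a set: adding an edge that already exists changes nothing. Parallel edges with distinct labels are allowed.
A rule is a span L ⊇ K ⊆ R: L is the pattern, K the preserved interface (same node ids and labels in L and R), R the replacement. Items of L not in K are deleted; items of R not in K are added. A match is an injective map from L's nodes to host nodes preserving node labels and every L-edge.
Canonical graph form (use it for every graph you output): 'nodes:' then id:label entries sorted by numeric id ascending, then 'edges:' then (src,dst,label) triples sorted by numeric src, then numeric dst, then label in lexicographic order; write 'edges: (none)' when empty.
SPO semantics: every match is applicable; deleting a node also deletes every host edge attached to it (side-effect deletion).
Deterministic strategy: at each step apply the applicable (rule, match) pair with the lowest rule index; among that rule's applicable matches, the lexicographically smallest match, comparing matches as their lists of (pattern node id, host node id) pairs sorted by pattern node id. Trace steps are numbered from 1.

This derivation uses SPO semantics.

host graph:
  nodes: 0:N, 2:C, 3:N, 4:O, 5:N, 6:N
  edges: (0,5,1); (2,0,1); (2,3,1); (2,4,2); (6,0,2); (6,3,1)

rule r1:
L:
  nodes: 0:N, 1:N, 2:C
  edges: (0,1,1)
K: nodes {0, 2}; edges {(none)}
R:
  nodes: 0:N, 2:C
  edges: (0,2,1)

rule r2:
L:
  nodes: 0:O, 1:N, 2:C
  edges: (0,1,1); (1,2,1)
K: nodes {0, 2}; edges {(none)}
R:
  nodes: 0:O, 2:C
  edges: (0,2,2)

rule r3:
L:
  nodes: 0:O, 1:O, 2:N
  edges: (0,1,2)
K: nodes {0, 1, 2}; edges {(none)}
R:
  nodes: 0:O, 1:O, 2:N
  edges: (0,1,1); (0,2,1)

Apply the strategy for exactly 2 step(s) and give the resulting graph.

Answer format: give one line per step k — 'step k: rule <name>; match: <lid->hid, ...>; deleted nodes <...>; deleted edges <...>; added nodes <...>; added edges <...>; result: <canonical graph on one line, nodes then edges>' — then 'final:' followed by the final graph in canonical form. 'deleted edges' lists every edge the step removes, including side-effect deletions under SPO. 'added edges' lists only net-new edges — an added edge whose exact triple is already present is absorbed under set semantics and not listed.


step 1: rule r1; match: 0->0, 1->5, 2->2; deleted nodes 5; deleted edges (0,5,1); added nodes (none); added edges (0,2,1); result: nodes: 0:N, 2:C, 3:N, 4:O, 6:N edges: (0,2,1); (2,0,1); (2,3,1); (2,4,2); (6,0,2); (6,3,1)
step 2: rule r1; match: 0->6, 1->3, 2->2; deleted nodes 3; deleted edges (2,3,1); (6,3,1); added nodes (none); added edges (6,2,1); result: nodes: 0:N, 2:C, 4:O, 6:N edges: (0,2,1); (2,0,1); (2,4,2); (6,0,2); (6,2,1)
final:
nodes: 0:N, 2:C, 4:O, 6:N
edges: (0,2,1); (2,0,1); (2,4,2); (6,0,2); (6,2,1)


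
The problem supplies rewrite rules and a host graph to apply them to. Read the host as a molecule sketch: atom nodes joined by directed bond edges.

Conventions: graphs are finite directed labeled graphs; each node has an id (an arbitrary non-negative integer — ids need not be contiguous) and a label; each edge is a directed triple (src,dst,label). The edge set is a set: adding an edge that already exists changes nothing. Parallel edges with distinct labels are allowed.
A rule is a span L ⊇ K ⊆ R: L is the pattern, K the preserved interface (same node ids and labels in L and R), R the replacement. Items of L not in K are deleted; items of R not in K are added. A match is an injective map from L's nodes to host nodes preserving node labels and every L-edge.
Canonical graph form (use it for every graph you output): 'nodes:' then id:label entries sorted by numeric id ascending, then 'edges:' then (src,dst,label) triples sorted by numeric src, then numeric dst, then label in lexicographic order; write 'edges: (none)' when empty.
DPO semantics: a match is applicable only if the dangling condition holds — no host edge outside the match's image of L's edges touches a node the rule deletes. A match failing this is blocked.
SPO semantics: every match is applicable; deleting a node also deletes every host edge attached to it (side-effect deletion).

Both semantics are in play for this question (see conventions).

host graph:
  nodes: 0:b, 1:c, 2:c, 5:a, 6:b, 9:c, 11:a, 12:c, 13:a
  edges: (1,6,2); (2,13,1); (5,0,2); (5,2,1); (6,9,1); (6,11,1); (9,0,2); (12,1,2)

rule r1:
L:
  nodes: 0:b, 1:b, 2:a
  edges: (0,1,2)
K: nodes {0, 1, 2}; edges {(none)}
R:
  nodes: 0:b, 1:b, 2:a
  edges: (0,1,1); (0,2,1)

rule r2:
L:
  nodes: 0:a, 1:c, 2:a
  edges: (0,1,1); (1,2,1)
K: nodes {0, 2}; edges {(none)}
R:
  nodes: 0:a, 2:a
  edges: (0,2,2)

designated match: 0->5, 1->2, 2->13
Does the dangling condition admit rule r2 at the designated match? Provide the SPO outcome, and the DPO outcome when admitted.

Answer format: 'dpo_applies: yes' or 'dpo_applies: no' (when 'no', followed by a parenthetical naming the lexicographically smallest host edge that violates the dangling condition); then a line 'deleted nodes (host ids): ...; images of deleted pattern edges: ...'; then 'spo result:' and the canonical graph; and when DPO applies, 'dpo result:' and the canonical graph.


dpo_applies: yes
deleted nodes (host ids): 2; images of deleted pattern edges: (2,13,1); (5,2,1)
spo result:
nodes: 0:b, 1:c, 5:a, 6:b, 9:c, 11:a, 12:c, 13:a
edges: (1,6,2); (5,0,2); (5,13,2); (6,9,1); (6,11,1); (9,0,2); (12,1,2)
dpo result:
nodes: 0:b, 1:c, 5:a, 6:b, 9:c, 11:a, 12:c, 13:a
edges: (1,6,2); (5,0,2); (5,13,2); (6,9,1); (6,11,1); (9,0,2); (12,1,2)


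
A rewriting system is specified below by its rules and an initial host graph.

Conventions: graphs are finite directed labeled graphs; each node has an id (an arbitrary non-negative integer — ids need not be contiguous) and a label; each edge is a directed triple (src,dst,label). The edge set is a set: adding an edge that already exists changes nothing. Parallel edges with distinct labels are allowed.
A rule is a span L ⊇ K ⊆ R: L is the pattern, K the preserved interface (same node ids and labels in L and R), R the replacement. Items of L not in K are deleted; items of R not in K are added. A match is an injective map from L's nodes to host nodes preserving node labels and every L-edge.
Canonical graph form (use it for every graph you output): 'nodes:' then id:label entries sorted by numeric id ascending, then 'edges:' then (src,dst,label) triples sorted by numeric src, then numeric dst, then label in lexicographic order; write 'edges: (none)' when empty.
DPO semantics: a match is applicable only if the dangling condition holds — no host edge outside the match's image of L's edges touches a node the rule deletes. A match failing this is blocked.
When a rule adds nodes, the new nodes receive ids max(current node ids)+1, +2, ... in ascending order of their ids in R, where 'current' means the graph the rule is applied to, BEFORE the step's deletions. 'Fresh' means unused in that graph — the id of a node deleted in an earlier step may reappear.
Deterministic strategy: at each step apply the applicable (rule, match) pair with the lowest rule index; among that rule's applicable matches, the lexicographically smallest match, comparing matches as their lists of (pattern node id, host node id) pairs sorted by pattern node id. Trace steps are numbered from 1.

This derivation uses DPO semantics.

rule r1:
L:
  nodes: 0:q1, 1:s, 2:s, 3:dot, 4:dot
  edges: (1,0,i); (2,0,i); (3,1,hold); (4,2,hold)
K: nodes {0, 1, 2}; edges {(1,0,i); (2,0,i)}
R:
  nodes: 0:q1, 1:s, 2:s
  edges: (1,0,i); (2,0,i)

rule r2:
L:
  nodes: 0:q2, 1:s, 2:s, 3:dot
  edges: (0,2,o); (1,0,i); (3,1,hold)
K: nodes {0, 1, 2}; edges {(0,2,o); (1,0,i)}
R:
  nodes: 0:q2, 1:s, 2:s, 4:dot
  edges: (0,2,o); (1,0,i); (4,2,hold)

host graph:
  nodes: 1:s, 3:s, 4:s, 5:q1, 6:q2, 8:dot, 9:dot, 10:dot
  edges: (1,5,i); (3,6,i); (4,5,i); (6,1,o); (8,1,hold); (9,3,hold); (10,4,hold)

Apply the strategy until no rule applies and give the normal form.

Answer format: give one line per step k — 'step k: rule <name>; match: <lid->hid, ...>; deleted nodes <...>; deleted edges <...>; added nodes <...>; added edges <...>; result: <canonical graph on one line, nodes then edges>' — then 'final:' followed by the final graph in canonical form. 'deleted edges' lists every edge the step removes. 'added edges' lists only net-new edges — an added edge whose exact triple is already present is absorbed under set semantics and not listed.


step 1: rule r1; match: 0->5, 1->1, 2->4, 3->8, 4->10; deleted nodes 8, 10; deleted edges (8,1,hold); (10,4,hold); added nodes (none); added edges (none); result: nodes: 1:s, 3:s, 4:s, 5:q1, 6:q2, 9:dot edges: (1,5,i); (3,6,i); (4,5,i); (6,1,o); (9,3,hold)
step 2: rule r2; match: 0->6, 1->3, 2->1, 3->9; deleted nodes 9; deleted edges (9,3,hold); added nodes 10; added edges (10,1,hold); result: nodes: 1:s, 3:s, 4:s, 5:q1, 6:q2, 10:dot edges: (1,5,i); (3,6,i); (4,5,i); (6,1,o); (10,1,hold)
final:
nodes: 1:s, 3:s, 4:s, 5:q1, 6:q2, 10:dot
edges: (1,5,i); (3,6,i); (4,5,i); (6,1,o); (10,1,hold)


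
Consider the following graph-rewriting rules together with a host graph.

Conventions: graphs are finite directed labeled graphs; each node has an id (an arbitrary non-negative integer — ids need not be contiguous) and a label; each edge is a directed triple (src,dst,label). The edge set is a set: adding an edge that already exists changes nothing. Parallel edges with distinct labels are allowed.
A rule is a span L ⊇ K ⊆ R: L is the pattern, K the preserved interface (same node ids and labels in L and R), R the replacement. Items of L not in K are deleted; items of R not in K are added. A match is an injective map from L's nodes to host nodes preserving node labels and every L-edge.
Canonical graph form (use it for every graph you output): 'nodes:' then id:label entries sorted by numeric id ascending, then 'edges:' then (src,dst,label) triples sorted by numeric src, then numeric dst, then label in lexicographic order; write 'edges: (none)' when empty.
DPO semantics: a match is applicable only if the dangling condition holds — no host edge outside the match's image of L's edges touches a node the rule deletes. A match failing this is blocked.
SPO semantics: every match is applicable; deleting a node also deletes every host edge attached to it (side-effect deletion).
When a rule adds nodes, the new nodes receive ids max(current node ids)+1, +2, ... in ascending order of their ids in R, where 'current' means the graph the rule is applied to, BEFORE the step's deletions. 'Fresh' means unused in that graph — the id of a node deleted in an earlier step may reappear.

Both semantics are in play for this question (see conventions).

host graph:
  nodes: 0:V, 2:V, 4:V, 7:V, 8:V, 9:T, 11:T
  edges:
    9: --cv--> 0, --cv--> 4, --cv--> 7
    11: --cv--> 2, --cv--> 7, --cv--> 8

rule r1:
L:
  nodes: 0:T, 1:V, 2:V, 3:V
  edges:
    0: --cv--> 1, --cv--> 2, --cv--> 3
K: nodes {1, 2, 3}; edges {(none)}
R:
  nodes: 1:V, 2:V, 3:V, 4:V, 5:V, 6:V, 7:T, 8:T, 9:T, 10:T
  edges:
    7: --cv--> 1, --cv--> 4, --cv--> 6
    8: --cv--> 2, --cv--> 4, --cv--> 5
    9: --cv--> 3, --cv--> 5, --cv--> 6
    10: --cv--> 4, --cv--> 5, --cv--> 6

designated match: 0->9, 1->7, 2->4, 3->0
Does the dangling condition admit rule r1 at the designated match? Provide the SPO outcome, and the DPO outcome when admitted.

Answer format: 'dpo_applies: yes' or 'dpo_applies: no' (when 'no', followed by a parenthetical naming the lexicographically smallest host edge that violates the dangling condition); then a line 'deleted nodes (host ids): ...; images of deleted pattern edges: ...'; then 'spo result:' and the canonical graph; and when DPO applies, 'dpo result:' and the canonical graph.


dpo_applies: yes
deleted nodes (host ids): 9; images of deleted pattern edges: (9,0,cv); (9,4,cv); (9,7,cv)
spo result:
nodes: 0:V, 2:V, 4:V, 7:V, 8:V, 11:T, 12:V, 13:V, 14:V, 15:T, 16:T, 17:T, 18:T
edges: (11,2,cv); (11,7,cv); (11,8,cv); (15,7,cv); (15,12,cv); (15,14,cv); (16,4,cv); (16,12,cv); (16,13,cv); (17,0,cv); (17,13,cv); (17,14,cv); (18,12,cv); (18,13,cv); (18,14,cv)
dpo result:
nodes: 0:V, 2:V, 4:V, 7:V, 8:V, 11:T, 12:V, 13:V, 14:V, 15:T, 16:T, 17:T, 18:T
edges: (11,2,cv); (11,7,cv); (11,8,cv); (15,7,cv); (15,12,cv); (15,14,cv); (16,4,cv); (16,12,cv); (16,13,cv); (17,0,cv); (17,13,cv); (17,14,cv); (18,12,cv); (18,13,cv); (18,14,cv)


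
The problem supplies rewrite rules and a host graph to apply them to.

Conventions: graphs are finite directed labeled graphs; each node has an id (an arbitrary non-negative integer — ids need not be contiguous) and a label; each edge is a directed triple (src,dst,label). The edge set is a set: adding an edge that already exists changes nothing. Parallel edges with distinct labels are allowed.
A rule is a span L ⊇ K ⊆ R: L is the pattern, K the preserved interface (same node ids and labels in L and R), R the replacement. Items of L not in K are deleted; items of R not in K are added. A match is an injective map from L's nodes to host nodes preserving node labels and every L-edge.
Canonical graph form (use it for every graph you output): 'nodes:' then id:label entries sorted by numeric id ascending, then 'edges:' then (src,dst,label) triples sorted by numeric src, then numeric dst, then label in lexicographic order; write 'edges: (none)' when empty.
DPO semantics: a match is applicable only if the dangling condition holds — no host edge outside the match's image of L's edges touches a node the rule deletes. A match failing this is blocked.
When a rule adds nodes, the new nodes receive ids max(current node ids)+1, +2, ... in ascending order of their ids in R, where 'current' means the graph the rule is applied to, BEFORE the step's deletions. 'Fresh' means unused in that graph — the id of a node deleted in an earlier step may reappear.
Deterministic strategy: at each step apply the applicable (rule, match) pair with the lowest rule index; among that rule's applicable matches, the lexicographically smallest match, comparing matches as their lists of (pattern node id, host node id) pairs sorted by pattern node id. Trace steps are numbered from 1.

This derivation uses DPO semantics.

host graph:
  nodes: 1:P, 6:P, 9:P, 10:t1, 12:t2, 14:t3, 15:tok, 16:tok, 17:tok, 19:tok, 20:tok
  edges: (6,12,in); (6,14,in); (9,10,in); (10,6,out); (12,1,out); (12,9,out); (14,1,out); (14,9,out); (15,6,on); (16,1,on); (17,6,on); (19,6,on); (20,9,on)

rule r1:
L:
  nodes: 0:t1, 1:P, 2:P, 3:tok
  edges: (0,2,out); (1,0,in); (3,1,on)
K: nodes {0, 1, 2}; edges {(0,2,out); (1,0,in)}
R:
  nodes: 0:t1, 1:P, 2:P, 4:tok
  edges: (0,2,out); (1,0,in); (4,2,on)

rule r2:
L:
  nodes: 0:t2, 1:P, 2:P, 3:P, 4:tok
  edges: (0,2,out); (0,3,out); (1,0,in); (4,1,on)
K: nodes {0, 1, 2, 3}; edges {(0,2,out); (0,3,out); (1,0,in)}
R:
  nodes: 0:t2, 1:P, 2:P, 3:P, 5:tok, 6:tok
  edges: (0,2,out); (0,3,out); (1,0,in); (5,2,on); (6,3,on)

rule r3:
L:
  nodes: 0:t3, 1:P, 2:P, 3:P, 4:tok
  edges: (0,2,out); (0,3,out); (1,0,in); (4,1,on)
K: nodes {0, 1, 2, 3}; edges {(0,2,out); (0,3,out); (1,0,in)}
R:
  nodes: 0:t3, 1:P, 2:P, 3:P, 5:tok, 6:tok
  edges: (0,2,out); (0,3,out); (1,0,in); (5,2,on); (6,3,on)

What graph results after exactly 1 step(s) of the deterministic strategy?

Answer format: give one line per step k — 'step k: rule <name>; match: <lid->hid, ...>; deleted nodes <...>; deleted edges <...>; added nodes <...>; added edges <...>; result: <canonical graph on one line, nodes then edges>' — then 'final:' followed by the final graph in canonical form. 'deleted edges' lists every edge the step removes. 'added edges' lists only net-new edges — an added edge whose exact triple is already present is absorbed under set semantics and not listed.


step 1: rule r1; match: 0->10, 1->9, 2->6, 3->20; deleted nodes 20; deleted edges (20,9,on); added nodes 21; added edges (21,6,on); result: nodes: 1:P, 6:P, 9:P, 10:t1, 12:t2, 14:t3, 15:tok, 16:tok, 17:tok, 19:tok, 21:tok edges: (6,12,in); (6,14,in); (9,10,in); (10,6,out); (12,1,out); (12,9,out); (14,1,out); (14,9,out); (15,6,on); (16,1,on); (17,6,on); (19,6,on); (21,6,on)
final:
nodes: 1:P, 6:P, 9:P, 10:t1, 12:t2, 14:t3, 15:tok, 16:tok, 17:tok, 19:tok, 21:tok
edges: (6,12,in); (6,14,in); (9,10,in); (10,6,out); (12,1,out); (12,9,out); (14,1,out); (14,9,out); (15,6,on); (16,1,on); (17,6,on); (19,6,on); (21,6,on)


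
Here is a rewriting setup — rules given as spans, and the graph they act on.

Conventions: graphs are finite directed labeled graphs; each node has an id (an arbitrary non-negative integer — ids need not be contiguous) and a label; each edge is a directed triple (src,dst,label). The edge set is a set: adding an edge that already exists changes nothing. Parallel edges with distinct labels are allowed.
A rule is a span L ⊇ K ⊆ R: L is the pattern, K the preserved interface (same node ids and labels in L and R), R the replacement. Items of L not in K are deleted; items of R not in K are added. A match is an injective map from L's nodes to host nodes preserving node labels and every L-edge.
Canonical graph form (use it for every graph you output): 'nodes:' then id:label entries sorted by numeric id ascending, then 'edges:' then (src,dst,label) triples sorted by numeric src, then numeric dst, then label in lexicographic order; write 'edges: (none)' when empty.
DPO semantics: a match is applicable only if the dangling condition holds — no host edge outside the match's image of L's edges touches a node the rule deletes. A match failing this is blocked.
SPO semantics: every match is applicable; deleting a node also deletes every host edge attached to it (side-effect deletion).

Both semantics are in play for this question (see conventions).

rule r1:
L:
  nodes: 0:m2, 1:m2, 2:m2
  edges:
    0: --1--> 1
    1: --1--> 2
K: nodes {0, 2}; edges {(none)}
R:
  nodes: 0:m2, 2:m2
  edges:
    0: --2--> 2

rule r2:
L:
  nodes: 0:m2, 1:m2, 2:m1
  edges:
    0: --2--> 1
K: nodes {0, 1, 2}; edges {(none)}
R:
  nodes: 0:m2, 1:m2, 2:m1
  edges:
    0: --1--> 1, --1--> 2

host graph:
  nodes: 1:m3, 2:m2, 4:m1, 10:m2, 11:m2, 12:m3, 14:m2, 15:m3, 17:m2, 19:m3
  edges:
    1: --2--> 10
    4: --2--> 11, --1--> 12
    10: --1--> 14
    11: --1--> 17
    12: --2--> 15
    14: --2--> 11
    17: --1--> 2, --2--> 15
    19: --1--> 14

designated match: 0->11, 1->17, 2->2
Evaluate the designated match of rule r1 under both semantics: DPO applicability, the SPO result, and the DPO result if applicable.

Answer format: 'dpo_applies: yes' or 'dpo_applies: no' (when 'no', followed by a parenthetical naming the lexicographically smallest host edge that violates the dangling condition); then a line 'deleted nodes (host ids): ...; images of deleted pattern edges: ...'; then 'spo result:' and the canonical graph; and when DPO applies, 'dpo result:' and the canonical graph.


dpo_applies: no
(the rule deletes node 17, which keeps host edge (17,15,2) outside the match image — the dangling condition fails, DPO blocks; SPO proceeds and side-deletes such edges)
deleted nodes (host ids): 17; images of deleted pattern edges: (11,17,1); (17,2,1)
spo result:
nodes: 1:m3, 2:m2, 4:m1, 10:m2, 11:m2, 12:m3, 14:m2, 15:m3, 19:m3
edges: (1,10,2); (4,11,2); (4,12,1); (10,14,1); (11,2,2); (12,15,2); (14,11,2); (19,14,1)


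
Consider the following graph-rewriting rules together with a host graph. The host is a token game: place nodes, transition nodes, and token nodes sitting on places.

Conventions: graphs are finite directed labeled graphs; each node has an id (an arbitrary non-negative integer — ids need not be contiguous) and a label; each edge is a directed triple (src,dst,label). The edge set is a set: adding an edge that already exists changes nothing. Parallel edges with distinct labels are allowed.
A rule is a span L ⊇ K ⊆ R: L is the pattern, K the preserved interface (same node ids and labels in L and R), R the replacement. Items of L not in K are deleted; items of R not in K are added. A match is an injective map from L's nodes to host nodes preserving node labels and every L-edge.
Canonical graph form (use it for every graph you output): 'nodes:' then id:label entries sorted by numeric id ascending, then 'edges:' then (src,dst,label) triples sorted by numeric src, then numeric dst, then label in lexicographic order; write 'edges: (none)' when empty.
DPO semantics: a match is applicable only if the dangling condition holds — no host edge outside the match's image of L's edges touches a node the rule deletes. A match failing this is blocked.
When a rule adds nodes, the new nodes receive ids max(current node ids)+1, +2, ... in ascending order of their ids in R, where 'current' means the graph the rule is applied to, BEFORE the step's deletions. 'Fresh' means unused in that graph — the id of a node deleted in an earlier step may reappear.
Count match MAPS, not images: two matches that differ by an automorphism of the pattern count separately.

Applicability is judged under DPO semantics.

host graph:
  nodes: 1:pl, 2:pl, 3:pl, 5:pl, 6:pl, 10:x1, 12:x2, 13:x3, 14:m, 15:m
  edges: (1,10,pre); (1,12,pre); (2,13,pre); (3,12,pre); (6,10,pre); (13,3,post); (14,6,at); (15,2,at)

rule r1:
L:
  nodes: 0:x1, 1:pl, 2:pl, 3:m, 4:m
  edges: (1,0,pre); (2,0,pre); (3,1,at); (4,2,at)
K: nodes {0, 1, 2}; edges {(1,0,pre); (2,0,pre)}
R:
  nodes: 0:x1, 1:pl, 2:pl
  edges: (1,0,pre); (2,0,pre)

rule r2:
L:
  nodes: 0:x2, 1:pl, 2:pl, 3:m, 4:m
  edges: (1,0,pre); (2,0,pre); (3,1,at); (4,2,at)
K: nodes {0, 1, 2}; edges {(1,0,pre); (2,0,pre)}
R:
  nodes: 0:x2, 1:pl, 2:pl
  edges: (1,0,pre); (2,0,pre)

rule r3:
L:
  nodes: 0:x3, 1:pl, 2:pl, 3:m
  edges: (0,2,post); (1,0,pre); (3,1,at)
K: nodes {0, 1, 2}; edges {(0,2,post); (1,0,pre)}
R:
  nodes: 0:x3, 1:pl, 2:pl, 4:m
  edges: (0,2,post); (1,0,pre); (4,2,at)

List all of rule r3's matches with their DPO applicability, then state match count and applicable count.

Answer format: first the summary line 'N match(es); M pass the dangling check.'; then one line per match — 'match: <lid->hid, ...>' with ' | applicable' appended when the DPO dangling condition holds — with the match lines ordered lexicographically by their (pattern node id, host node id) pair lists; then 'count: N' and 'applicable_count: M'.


1 match(es); 1 pass the dangling check.
match: 0->13, 1->2, 2->3, 3->15 | applicable
count: 1
applicable_count: 1


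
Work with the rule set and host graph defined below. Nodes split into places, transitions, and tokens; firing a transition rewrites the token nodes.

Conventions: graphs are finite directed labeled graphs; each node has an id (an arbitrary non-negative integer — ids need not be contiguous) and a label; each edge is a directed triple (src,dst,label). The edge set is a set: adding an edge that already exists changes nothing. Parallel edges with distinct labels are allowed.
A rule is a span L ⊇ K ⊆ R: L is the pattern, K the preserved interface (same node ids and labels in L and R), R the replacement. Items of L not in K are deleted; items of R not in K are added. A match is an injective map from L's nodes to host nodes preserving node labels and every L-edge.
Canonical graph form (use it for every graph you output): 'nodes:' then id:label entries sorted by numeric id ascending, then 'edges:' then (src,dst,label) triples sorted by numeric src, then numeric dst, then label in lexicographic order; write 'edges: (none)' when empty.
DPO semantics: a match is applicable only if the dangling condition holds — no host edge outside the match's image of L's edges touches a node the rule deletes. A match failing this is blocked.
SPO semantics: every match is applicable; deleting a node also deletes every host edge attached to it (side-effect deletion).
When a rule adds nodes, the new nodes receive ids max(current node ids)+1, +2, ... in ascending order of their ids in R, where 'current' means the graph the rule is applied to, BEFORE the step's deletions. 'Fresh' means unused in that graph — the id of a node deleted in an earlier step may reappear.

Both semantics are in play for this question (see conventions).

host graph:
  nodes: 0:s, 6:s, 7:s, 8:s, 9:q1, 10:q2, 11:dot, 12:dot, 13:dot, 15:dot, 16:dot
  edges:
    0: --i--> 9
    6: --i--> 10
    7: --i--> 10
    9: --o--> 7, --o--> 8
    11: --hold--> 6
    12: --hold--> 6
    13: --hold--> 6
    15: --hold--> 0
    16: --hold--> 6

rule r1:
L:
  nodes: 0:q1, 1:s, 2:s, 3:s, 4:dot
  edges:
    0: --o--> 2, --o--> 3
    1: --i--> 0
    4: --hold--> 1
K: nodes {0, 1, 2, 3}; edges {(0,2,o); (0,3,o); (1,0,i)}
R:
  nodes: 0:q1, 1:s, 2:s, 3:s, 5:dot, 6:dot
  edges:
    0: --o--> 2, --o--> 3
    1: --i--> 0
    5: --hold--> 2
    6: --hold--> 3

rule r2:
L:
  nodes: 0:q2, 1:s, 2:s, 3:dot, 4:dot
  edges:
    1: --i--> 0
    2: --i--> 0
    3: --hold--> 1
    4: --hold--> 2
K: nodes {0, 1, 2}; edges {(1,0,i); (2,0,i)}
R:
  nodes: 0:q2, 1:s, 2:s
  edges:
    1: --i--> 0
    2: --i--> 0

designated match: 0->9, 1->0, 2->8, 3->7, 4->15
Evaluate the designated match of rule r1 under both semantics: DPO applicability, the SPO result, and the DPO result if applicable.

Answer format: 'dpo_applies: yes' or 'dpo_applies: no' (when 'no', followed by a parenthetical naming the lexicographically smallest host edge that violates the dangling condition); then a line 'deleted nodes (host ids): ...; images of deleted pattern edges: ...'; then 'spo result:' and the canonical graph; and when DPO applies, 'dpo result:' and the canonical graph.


dpo_applies: yes
deleted nodes (host ids): 15; images of deleted pattern edges: (15,0,hold)
spo result:
nodes: 0:s, 6:s, 7:s, 8:s, 9:q1, 10:q2, 11:dot, 12:dot, 13:dot, 16:dot, 17:dot, 18:dot
edges: (0,9,i); (6,10,i); (7,10,i); (9,7,o); (9,8,o); (11,6,hold); (12,6,hold); (13,6,hold); (16,6,hold); (17,8,hold); (18,7,hold)
dpo result:
nodes: 0:s, 6:s, 7:s, 8:s, 9:q1, 10:q2, 11:dot, 12:dot, 13:dot, 16:dot, 17:dot, 18:dot
edges: (0,9,i); (6,10,i); (7,10,i); (9,7,o); (9,8,o); (11,6,hold); (12,6,hold); (13,6,hold); (16,6,hold); (17,8,hold); (18,7,hold)


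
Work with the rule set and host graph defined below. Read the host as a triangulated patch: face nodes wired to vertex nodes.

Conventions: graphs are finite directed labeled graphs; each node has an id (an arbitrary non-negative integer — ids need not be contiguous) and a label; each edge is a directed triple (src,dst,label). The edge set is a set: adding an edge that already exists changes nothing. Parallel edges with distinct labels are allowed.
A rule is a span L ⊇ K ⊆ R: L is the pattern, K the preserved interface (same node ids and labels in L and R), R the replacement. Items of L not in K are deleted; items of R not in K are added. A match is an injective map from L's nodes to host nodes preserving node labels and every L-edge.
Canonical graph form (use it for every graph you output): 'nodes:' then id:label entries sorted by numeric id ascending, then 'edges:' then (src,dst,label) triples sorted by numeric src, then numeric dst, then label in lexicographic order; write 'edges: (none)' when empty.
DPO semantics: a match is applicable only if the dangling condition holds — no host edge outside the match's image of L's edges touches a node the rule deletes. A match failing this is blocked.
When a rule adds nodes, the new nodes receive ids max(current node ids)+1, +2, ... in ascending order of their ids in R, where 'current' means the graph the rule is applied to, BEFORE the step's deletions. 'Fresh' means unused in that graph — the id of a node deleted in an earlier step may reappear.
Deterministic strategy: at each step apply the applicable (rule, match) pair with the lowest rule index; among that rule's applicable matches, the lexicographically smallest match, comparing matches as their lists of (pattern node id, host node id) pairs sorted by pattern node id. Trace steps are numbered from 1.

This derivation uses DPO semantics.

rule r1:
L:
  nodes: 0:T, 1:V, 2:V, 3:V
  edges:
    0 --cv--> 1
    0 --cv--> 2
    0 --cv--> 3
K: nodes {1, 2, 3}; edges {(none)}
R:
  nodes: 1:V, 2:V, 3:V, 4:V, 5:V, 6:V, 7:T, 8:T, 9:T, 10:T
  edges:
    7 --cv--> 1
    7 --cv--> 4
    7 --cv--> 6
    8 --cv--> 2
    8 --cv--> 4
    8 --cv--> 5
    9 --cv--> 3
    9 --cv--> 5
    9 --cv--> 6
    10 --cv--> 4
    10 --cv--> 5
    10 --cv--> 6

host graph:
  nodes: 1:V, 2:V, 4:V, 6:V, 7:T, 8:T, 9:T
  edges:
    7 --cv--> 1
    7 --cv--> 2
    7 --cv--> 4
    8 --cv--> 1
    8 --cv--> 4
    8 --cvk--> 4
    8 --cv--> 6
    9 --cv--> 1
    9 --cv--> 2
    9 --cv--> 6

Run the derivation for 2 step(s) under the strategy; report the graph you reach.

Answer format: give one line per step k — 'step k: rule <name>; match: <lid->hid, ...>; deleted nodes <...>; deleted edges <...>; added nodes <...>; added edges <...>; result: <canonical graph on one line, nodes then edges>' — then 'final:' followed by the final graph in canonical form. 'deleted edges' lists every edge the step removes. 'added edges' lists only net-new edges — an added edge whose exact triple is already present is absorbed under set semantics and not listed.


step 1: rule r1; match: 0->7, 1->1, 2->2, 3->4; deleted nodes 7; deleted edges (7,1,cv); (7,2,cv); (7,4,cv); added nodes 10, 11, 12, 13, 14, 15, 16; added edges (13,1,cv); (13,10,cv); (13,12,cv); (14,2,cv); (14,10,cv); (14,11,cv); (15,4,cv); (15,11,cv); (15,12,cv); (16,10,cv); (16,11,cv); (16,12,cv); result: nodes: 1:V, 2:V, 4:V, 6:V, 8:T, 9:T, 10:V, 11:V, 12:V, 13:T, 14:T, 15:T, 16:T edges: (8,1,cv); (8,4,cv); (8,4,cvk); (8,6,cv); (9,1,cv); (9,2,cv); (9,6,cv); (13,1,cv); (13,10,cv); (13,12,cv); (14,2,cv); (14,10,cv); (14,11,cv); (15,4,cv); (15,11,cv); (15,12,cv); (16,10,cv); (16,11,cv); (16,12,cv)
step 2: rule r1; match: 0->9, 1->1, 2->2, 3->6; deleted nodes 9; deleted edges (9,1,cv); (9,2,cv); (9,6,cv); added nodes 17, 18, 19, 20, 21, 22, 23; added edges (20,1,cv); (20,17,cv); (20,19,cv); (21,2,cv); (21,17,cv); (21,18,cv); (22,6,cv); (22,18,cv); (22,19,cv); (23,17,cv); (23,18,cv); (23,19,cv); result: nodes: 1:V, 2:V, 4:V, 6:V, 8:T, 10:V, 11:V, 12:V, 13:T, 14:T, 15:T, 16:T, 17:V, 18:V, 19:V, 20:T, 21:T, 22:T, 23:T edges: (8,1,cv); (8,4,cv); (8,4,cvk); (8,6,cv); (13,1,cv); (13,10,cv); (13,12,cv); (14,2,cv); (14,10,cv); (14,11,cv); (15,4,cv); (15,11,cv); (15,12,cv); (16,10,cv); (16,11,cv); (16,12,cv); (20,1,cv); (20,17,cv); (20,19,cv); (21,2,cv); (21,17,cv); (21,18,cv); (22,6,cv); (22,18,cv); (22,19,cv); (23,17,cv); (23,18,cv); (23,19,cv)
final:
nodes: 1:V, 2:V, 4:V, 6:V, 8:T, 10:V, 11:V, 12:V, 13:T, 14:T, 15:T, 16:T, 17:V, 18:V, 19:V, 20:T, 21:T, 22:T, 23:T
edges: (8,1,cv); (8,4,cv); (8,4,cvk); (8,6,cv); (13,1,cv); (13,10,cv); (13,12,cv); (14,2,cv); (14,10,cv); (14,11,cv); (15,4,cv); (15,11,cv); (15,12,cv); (16,10,cv); (16,11,cv); (16,12,cv); (20,1,cv); (20,17,cv); (20,19,cv); (21,2,cv); (21,17,cv); (21,18,cv); (22,6,cv); (22,18,cv); (22,19,cv); (23,17,cv); (23,18,cv); (23,19,cv)


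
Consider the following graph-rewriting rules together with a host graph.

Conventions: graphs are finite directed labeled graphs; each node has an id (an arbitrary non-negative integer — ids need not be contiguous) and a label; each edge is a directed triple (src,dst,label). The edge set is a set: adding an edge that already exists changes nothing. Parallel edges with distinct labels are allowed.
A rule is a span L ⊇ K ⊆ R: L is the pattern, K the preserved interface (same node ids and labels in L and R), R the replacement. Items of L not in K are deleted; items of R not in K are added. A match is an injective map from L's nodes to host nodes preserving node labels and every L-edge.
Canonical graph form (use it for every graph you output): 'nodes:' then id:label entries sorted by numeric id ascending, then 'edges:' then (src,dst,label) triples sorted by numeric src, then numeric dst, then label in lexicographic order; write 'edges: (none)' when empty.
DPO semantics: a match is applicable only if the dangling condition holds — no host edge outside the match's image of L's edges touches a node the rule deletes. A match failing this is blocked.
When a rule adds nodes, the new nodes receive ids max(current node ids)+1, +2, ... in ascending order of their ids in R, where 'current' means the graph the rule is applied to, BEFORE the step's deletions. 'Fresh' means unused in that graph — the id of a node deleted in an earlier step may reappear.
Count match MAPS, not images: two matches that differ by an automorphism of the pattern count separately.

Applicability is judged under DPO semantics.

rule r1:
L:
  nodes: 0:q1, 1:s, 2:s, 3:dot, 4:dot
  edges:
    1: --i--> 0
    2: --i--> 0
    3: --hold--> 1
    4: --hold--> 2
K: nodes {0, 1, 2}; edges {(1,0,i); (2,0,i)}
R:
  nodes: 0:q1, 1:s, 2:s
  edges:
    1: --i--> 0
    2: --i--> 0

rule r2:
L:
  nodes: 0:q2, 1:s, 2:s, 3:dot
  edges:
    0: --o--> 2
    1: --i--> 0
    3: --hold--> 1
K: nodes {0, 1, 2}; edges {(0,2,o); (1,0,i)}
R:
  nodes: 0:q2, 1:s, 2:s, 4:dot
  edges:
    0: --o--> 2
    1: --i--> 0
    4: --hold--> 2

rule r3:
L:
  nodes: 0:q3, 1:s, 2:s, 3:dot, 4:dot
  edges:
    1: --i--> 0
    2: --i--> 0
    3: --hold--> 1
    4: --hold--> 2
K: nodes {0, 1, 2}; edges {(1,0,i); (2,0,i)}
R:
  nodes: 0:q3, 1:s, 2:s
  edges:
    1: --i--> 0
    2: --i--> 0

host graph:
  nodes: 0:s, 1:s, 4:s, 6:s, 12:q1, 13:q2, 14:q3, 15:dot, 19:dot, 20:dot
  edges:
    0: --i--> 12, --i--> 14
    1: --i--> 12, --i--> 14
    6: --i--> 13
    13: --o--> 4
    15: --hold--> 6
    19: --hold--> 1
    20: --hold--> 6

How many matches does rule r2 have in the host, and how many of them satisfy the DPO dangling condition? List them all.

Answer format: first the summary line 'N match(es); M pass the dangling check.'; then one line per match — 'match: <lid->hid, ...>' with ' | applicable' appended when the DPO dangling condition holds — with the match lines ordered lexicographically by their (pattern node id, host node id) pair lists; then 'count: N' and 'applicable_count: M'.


2 match(es); 2 pass the dangling check.
match: 0->13, 1->6, 2->4, 3->15 | applicable
match: 0->13, 1->6, 2->4, 3->20 | applicable
count: 2
applicable_count: 2


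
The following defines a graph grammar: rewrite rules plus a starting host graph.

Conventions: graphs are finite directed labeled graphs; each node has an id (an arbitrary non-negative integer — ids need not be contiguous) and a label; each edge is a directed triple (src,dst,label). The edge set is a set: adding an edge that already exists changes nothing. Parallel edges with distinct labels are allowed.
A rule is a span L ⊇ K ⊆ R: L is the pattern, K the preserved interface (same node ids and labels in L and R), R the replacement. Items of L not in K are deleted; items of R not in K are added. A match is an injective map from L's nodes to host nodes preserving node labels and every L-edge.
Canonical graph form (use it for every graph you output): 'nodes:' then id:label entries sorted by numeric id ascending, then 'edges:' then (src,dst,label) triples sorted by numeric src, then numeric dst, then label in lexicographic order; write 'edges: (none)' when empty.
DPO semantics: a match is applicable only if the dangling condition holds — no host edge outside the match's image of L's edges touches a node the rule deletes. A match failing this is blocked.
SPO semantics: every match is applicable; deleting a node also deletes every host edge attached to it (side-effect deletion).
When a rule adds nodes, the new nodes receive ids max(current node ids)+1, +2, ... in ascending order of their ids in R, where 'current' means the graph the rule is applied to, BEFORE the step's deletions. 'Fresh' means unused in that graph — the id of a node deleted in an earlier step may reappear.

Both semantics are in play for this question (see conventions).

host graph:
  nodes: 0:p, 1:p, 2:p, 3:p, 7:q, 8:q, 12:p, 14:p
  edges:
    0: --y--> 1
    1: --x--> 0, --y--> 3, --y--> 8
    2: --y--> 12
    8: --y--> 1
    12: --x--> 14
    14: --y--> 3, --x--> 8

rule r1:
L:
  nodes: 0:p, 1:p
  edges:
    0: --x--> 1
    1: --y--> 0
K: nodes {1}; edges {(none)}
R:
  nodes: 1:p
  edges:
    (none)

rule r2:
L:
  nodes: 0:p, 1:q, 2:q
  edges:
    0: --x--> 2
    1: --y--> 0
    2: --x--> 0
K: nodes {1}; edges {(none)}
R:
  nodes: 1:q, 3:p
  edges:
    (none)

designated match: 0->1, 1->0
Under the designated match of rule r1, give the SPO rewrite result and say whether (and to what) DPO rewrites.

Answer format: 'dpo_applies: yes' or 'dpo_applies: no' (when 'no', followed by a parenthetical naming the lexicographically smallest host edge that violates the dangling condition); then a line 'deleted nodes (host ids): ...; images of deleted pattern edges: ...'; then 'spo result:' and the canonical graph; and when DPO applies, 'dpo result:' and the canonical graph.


dpo_applies: no
(the rule deletes node 1, which keeps host edge (1,3,y) outside the match image — the dangling condition fails, DPO blocks; SPO proceeds and side-deletes such edges)
deleted nodes (host ids): 1; images of deleted pattern edges: (0,1,y); (1,0,x)
spo result:
nodes: 0:p, 2:p, 3:p, 7:q, 8:q, 12:p, 14:p
edges: (2,12,y); (12,14,x); (14,3,y); (14,8,x)


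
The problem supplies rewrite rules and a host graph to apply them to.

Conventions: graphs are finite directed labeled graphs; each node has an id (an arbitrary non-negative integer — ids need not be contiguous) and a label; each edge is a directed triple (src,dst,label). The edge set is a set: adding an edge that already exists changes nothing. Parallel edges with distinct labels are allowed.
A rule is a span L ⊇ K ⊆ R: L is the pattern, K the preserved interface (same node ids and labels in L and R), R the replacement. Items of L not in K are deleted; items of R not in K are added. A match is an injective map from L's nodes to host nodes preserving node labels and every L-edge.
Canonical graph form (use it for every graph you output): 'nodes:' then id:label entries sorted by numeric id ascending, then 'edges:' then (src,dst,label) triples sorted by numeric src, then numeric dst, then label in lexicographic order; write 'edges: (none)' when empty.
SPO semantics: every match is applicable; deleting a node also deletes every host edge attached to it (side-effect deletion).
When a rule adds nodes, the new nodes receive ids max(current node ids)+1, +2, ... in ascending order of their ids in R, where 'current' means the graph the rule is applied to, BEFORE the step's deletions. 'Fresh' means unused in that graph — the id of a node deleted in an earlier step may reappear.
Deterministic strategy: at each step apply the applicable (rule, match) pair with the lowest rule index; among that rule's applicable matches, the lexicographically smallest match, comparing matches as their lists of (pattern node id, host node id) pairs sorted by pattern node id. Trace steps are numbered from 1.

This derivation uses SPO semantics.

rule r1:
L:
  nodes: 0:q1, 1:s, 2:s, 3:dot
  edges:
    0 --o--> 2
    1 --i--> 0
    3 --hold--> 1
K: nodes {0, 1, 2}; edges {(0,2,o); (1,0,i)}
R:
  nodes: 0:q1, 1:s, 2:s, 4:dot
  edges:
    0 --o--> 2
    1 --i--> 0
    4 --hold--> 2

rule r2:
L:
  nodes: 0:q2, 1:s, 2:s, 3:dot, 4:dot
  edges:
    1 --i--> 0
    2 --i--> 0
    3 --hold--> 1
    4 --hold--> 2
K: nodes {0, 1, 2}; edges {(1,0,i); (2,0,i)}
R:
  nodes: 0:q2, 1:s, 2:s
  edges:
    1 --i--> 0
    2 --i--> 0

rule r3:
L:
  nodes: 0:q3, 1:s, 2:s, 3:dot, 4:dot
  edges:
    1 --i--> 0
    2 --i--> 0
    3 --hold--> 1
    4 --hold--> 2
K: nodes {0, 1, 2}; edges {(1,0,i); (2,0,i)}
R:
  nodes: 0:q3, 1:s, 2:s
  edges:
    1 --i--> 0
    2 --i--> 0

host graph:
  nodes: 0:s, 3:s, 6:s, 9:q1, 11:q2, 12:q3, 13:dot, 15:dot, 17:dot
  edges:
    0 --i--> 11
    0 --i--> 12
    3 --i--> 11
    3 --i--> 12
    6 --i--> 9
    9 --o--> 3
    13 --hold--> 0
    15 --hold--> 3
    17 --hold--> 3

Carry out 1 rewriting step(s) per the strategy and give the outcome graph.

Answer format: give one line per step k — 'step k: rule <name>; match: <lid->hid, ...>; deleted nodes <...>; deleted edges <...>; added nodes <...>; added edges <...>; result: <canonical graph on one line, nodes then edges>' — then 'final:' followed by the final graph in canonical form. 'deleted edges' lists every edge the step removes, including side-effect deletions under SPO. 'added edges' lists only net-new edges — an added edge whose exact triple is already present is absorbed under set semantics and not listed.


step 1: rule r2; match: 0->11, 1->0, 2->3, 3->13, 4->15; deleted nodes 13, 15; deleted edges (13,0,hold); (15,3,hold); added nodes (none); added edges (none); result: nodes: 0:s, 3:s, 6:s, 9:q1, 11:q2, 12:q3, 17:dot edges: (0,11,i); (0,12,i); (3,11,i); (3,12,i); (6,9,i); (9,3,o); (17,3,hold)
final:
nodes: 0:s, 3:s, 6:s, 9:q1, 11:q2, 12:q3, 17:dot
edges: (0,11,i); (0,12,i); (3,11,i); (3,12,i); (6,9,i); (9,3,o); (17,3,hold)
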